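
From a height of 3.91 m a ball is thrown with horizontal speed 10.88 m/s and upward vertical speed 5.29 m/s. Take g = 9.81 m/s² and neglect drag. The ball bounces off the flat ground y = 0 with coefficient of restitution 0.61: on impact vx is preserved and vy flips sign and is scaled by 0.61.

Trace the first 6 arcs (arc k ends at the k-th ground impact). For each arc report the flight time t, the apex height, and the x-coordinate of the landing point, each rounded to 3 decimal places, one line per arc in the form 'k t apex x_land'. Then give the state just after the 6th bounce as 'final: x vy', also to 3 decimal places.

1 1.582 5.336 17.215
2 1.273 1.986 31.060
3 0.776 0.739 39.506
4 0.474 0.275 44.657
5 0.289 0.102 47.800
6 0.176 0.038 49.717
final: 49.717 0.527

Arc 1: start y=3.910, vy=5.290 → t=1.582, apex=5.336, x_land=17.215, impact vy=-10.232
  bounce: vy ← 0.61·10.232 = 6.242
Arc 2: start y=0.000, vy=6.242 → t=1.273, apex=1.986, x_land=31.060, impact vy=-6.242
  bounce: vy ← 0.61·6.242 = 3.807
Arc 3: start y=0.000, vy=3.807 → t=0.776, apex=0.739, x_land=39.506, impact vy=-3.807
  bounce: vy ← 0.61·3.807 = 2.323
Arc 4: start y=0.000, vy=2.323 → t=0.474, apex=0.275, x_land=44.657, impact vy=-2.323
  bounce: vy ← 0.61·2.323 = 1.417
Arc 5: start y=0.000, vy=1.417 → t=0.289, apex=0.102, x_land=47.800, impact vy=-1.417
  bounce: vy ← 0.61·1.417 = 0.864
Arc 6: start y=0.000, vy=0.864 → t=0.176, apex=0.038, x_land=49.717, impact vy=-0.864
  bounce: vy ← 0.61·0.864 = 0.527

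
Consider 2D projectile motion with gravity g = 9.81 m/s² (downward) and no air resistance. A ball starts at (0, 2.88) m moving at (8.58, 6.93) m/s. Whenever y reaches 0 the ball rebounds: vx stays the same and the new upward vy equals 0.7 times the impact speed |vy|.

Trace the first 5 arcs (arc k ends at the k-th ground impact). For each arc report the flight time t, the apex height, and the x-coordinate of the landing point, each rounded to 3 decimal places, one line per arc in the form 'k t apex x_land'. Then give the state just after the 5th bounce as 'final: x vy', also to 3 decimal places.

1 1.749 5.328 15.003
2 1.459 2.611 27.522
3 1.021 1.279 36.285
4 0.715 0.627 42.420
5 0.500 0.307 46.714
final: 46.714 1.718

Arc 1: start y=2.880, vy=6.930 → t=1.749, apex=5.328, x_land=15.003, impact vy=-10.224
  bounce: vy ← 0.7·10.224 = 7.157
Arc 2: start y=0.000, vy=7.157 → t=1.459, apex=2.611, x_land=27.522, impact vy=-7.157
  bounce: vy ← 0.7·7.157 = 5.010
Arc 3: start y=0.000, vy=5.010 → t=1.021, apex=1.279, x_land=36.285, impact vy=-5.010
  bounce: vy ← 0.7·5.010 = 3.507
Arc 4: start y=0.000, vy=3.507 → t=0.715, apex=0.627, x_land=42.420, impact vy=-3.507
  bounce: vy ← 0.7·3.507 = 2.455
Arc 5: start y=0.000, vy=2.455 → t=0.500, apex=0.307, x_land=46.714, impact vy=-2.455
  bounce: vy ← 0.7·2.455 = 1.718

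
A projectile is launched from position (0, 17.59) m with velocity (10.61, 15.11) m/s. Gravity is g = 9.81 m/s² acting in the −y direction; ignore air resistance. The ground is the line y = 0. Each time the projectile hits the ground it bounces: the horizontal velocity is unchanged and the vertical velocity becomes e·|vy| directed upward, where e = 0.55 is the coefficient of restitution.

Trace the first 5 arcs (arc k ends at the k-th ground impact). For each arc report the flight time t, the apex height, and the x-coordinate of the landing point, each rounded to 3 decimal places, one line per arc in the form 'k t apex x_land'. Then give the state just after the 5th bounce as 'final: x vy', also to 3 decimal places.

1 3.981 29.227 42.241
2 2.685 8.841 70.730
3 1.477 2.674 86.399
4 0.812 0.809 95.017
5 0.447 0.245 99.757
final: 99.757 1.205

Arc 1: start y=17.590, vy=15.110 → t=3.981, apex=29.227, x_land=42.241, impact vy=-23.946
  bounce: vy ← 0.55·23.946 = 13.170
Arc 2: start y=0.000, vy=13.170 → t=2.685, apex=8.841, x_land=70.730, impact vy=-13.170
  bounce: vy ← 0.55·13.170 = 7.244
Arc 3: start y=0.000, vy=7.244 → t=1.477, apex=2.674, x_land=86.399, impact vy=-7.244
  bounce: vy ← 0.55·7.244 = 3.984
Arc 4: start y=0.000, vy=3.984 → t=0.812, apex=0.809, x_land=95.017, impact vy=-3.984
  bounce: vy ← 0.55·3.984 = 2.191
Arc 5: start y=0.000, vy=2.191 → t=0.447, apex=0.245, x_land=99.757, impact vy=-2.191
  bounce: vy ← 0.55·2.191 = 1.205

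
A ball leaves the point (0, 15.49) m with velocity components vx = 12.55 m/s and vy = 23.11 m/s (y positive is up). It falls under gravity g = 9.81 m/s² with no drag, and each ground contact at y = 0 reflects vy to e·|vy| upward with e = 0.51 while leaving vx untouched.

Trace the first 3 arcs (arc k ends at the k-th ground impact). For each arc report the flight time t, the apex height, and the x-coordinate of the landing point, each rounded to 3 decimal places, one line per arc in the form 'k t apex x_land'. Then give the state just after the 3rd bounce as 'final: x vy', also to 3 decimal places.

Arc 1: start y=15.490, vy=23.110 → t=5.307, apex=42.711, x_land=66.598, impact vy=-28.948
  bounce: vy ← 0.51·28.948 = 14.763
Arc 2: start y=0.000, vy=14.763 → t=3.010, apex=11.109, x_land=104.372, impact vy=-14.763
  bounce: vy ← 0.51·14.763 = 7.529
Arc 3: start y=0.000, vy=7.529 → t=1.535, apex=2.889, x_land=123.637, impact vy=-7.529
  bounce: vy ← 0.51·7.529 = 3.840

1 5.307 42.711 66.598
2 3.010 11.109 104.372
3 1.535 2.889 123.637
final: 123.637 3.840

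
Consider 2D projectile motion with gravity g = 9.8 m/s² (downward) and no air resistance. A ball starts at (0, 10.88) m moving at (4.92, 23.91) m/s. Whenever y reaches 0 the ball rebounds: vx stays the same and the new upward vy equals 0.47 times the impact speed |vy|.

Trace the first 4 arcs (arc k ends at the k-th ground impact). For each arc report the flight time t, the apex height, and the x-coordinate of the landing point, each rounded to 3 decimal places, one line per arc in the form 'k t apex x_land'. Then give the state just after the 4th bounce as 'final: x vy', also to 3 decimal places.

Arc 1: start y=10.880, vy=23.910 → t=5.299, apex=40.048, x_land=26.069, impact vy=-28.017
  bounce: vy ← 0.47·28.017 = 13.168
Arc 2: start y=0.000, vy=13.168 → t=2.687, apex=8.847, x_land=39.291, impact vy=-13.168
  bounce: vy ← 0.47·13.168 = 6.189
Arc 3: start y=0.000, vy=6.189 → t=1.263, apex=1.954, x_land=45.505, impact vy=-6.189
  bounce: vy ← 0.47·6.189 = 2.909
Arc 4: start y=0.000, vy=2.909 → t=0.594, apex=0.432, x_land=48.426, impact vy=-2.909
  bounce: vy ← 0.47·2.909 = 1.367

1 5.299 40.048 26.069
2 2.687 8.847 39.291
3 1.263 1.954 45.505
4 0.594 0.432 48.426
final: 48.426 1.367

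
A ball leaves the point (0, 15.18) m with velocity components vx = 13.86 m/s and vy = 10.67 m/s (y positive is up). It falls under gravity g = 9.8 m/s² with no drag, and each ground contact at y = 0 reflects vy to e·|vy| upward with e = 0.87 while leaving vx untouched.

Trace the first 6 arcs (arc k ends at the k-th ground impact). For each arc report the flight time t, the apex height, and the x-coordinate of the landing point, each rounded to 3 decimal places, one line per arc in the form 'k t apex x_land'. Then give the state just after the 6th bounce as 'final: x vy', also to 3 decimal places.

1 3.158 20.989 43.776
2 3.601 15.886 93.688
3 3.133 12.024 137.111
4 2.726 9.101 174.890
5 2.371 6.889 207.757
6 2.063 5.214 236.352
final: 236.352 8.795

Arc 1: start y=15.180, vy=10.670 → t=3.158, apex=20.989, x_land=43.776, impact vy=-20.282
  bounce: vy ← 0.87·20.282 = 17.646
Arc 2: start y=0.000, vy=17.646 → t=3.601, apex=15.886, x_land=93.688, impact vy=-17.646
  bounce: vy ← 0.87·17.646 = 15.352
Arc 3: start y=0.000, vy=15.352 → t=3.133, apex=12.024, x_land=137.111, impact vy=-15.352
  bounce: vy ← 0.87·15.352 = 13.356
Arc 4: start y=0.000, vy=13.356 → t=2.726, apex=9.101, x_land=174.890, impact vy=-13.356
  bounce: vy ← 0.87·13.356 = 11.620
Arc 5: start y=0.000, vy=11.620 → t=2.371, apex=6.889, x_land=207.757, impact vy=-11.620
  bounce: vy ← 0.87·11.620 = 10.109
Arc 6: start y=0.000, vy=10.109 → t=2.063, apex=5.214, x_land=236.352, impact vy=-10.109
  bounce: vy ← 0.87·10.109 = 8.795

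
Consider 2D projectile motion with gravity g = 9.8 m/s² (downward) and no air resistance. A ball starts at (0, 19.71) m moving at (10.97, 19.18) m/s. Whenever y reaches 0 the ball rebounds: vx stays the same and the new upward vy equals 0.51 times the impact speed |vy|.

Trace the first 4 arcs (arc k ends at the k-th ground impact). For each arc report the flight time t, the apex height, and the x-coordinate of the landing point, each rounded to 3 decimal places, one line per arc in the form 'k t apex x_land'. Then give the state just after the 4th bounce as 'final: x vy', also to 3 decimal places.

Arc 1: start y=19.710, vy=19.180 → t=4.759, apex=38.479, x_land=52.211, impact vy=-27.462
  bounce: vy ← 0.51·27.462 = 14.006
Arc 2: start y=0.000, vy=14.006 → t=2.858, apex=10.008, x_land=83.567, impact vy=-14.006
  bounce: vy ← 0.51·14.006 = 7.143
Arc 3: start y=0.000, vy=7.143 → t=1.458, apex=2.603, x_land=99.559, impact vy=-7.143
  bounce: vy ← 0.51·7.143 = 3.643
Arc 4: start y=0.000, vy=3.643 → t=0.743, apex=0.677, x_land=107.714, impact vy=-3.643
  bounce: vy ← 0.51·3.643 = 1.858

1 4.759 38.479 52.211
2 2.858 10.008 83.567
3 1.458 2.603 99.559
4 0.743 0.677 107.714
final: 107.714 1.858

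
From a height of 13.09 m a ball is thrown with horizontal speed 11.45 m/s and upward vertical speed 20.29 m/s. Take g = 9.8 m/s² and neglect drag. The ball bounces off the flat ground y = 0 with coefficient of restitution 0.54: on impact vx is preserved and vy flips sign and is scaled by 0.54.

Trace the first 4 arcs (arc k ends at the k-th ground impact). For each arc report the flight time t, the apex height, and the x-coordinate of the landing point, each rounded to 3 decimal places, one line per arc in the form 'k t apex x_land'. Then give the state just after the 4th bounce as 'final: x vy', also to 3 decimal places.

1 4.708 34.094 53.909
2 2.849 9.942 86.528
3 1.538 2.899 104.142
4 0.831 0.845 113.654
final: 113.654 2.198

Arc 1: start y=13.090, vy=20.290 → t=4.708, apex=34.094, x_land=53.909, impact vy=-25.850
  bounce: vy ← 0.54·25.850 = 13.959
Arc 2: start y=0.000, vy=13.959 → t=2.849, apex=9.942, x_land=86.528, impact vy=-13.959
  bounce: vy ← 0.54·13.959 = 7.538
Arc 3: start y=0.000, vy=7.538 → t=1.538, apex=2.899, x_land=104.142, impact vy=-7.538
  bounce: vy ← 0.54·7.538 = 4.071
Arc 4: start y=0.000, vy=4.071 → t=0.831, apex=0.845, x_land=113.654, impact vy=-4.071
  bounce: vy ← 0.54·4.071 = 2.198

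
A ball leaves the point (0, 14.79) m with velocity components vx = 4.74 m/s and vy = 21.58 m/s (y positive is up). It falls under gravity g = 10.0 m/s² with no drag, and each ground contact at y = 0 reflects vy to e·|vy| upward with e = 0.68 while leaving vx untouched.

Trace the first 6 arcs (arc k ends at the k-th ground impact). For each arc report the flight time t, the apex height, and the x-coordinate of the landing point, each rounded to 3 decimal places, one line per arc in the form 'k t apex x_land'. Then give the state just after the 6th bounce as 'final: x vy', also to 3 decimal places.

Arc 1: start y=14.790, vy=21.580 → t=4.918, apex=38.075, x_land=23.309, impact vy=-27.595
  bounce: vy ← 0.68·27.595 = 18.765
Arc 2: start y=0.000, vy=18.765 → t=3.753, apex=17.606, x_land=41.098, impact vy=-18.765
  bounce: vy ← 0.68·18.765 = 12.760
Arc 3: start y=0.000, vy=12.760 → t=2.552, apex=8.141, x_land=53.195, impact vy=-12.760
  bounce: vy ← 0.68·12.760 = 8.677
Arc 4: start y=0.000, vy=8.677 → t=1.735, apex=3.764, x_land=61.420, impact vy=-8.677
  bounce: vy ← 0.68·8.677 = 5.900
Arc 5: start y=0.000, vy=5.900 → t=1.180, apex=1.741, x_land=67.014, impact vy=-5.900
  bounce: vy ← 0.68·5.900 = 4.012
Arc 6: start y=0.000, vy=4.012 → t=0.802, apex=0.805, x_land=70.817, impact vy=-4.012
  bounce: vy ← 0.68·4.012 = 2.728

1 4.918 38.075 23.309
2 3.753 17.606 41.098
3 2.552 8.141 53.195
4 1.735 3.764 61.420
5 1.180 1.741 67.014
6 0.802 0.805 70.817
final: 70.817 2.728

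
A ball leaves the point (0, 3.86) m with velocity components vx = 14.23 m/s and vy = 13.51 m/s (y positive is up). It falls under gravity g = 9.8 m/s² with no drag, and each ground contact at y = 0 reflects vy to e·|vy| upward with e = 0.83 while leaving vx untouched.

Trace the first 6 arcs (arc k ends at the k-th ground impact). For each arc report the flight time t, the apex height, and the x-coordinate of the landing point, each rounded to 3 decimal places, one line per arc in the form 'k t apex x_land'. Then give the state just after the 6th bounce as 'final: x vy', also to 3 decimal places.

1 3.018 13.172 42.948
2 2.722 9.074 81.678
3 2.259 6.251 113.824
4 1.875 4.307 140.505
5 1.556 2.967 162.650
6 1.292 2.044 181.030
final: 181.030 5.253

Arc 1: start y=3.860, vy=13.510 → t=3.018, apex=13.172, x_land=42.948, impact vy=-16.068
  bounce: vy ← 0.83·16.068 = 13.336
Arc 2: start y=0.000, vy=13.336 → t=2.722, apex=9.074, x_land=81.678, impact vy=-13.336
  bounce: vy ← 0.83·13.336 = 11.069
Arc 3: start y=0.000, vy=11.069 → t=2.259, apex=6.251, x_land=113.824, impact vy=-11.069
  bounce: vy ← 0.83·11.069 = 9.187
Arc 4: start y=0.000, vy=9.187 → t=1.875, apex=4.307, x_land=140.505, impact vy=-9.187
  bounce: vy ← 0.83·9.187 = 7.626
Arc 5: start y=0.000, vy=7.626 → t=1.556, apex=2.967, x_land=162.650, impact vy=-7.626
  bounce: vy ← 0.83·7.626 = 6.329
Arc 6: start y=0.000, vy=6.329 → t=1.292, apex=2.044, x_land=181.030, impact vy=-6.329
  bounce: vy ← 0.83·6.329 = 5.253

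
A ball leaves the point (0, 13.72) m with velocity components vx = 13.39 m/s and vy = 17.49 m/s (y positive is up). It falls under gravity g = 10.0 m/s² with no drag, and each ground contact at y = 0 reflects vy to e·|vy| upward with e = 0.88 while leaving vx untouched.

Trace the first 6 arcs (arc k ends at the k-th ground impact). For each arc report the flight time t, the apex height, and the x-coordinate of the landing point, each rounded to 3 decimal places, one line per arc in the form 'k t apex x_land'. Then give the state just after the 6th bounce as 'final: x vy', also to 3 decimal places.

Arc 1: start y=13.720, vy=17.490 → t=4.158, apex=29.015, x_land=55.675, impact vy=-24.089
  bounce: vy ← 0.88·24.089 = 21.199
Arc 2: start y=0.000, vy=21.199 → t=4.240, apex=22.469, x_land=112.445, impact vy=-21.199
  bounce: vy ← 0.88·21.199 = 18.655
Arc 3: start y=0.000, vy=18.655 → t=3.731, apex=17.400, x_land=162.403, impact vy=-18.655
  bounce: vy ← 0.88·18.655 = 16.416
Arc 4: start y=0.000, vy=16.416 → t=3.283, apex=13.475, x_land=206.365, impact vy=-16.416
  bounce: vy ← 0.88·16.416 = 14.446
Arc 5: start y=0.000, vy=14.446 → t=2.889, apex=10.435, x_land=245.053, impact vy=-14.446
  bounce: vy ← 0.88·14.446 = 12.713
Arc 6: start y=0.000, vy=12.713 → t=2.543, apex=8.081, x_land=279.097, impact vy=-12.713
  bounce: vy ← 0.88·12.713 = 11.187

1 4.158 29.015 55.675
2 4.240 22.469 112.445
3 3.731 17.400 162.403
4 3.283 13.475 206.365
5 2.889 10.435 245.053
6 2.543 8.081 279.097
final: 279.097 11.187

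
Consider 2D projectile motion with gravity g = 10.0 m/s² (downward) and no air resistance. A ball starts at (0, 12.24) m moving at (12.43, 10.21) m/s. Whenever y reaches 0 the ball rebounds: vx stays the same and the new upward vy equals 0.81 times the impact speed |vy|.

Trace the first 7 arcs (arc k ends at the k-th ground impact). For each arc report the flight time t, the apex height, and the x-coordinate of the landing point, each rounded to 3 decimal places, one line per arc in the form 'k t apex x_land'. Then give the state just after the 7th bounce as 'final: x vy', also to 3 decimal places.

Arc 1: start y=12.240, vy=10.210 → t=2.889, apex=17.452, x_land=35.914, impact vy=-18.683
  bounce: vy ← 0.81·18.683 = 15.133
Arc 2: start y=0.000, vy=15.133 → t=3.027, apex=11.450, x_land=73.534, impact vy=-15.133
  bounce: vy ← 0.81·15.133 = 12.258
Arc 3: start y=0.000, vy=12.258 → t=2.452, apex=7.513, x_land=104.007, impact vy=-12.258
  bounce: vy ← 0.81·12.258 = 9.929
Arc 4: start y=0.000, vy=9.929 → t=1.986, apex=4.929, x_land=128.690, impact vy=-9.929
  bounce: vy ← 0.81·9.929 = 8.042
Arc 5: start y=0.000, vy=8.042 → t=1.608, apex=3.234, x_land=148.683, impact vy=-8.042
  bounce: vy ← 0.81·8.042 = 6.514
Arc 6: start y=0.000, vy=6.514 → t=1.303, apex=2.122, x_land=164.878, impact vy=-6.514
  bounce: vy ← 0.81·6.514 = 5.277
Arc 7: start y=0.000, vy=5.277 → t=1.055, apex=1.392, x_land=177.995, impact vy=-5.277
  bounce: vy ← 0.81·5.277 = 4.274

1 2.889 17.452 35.914
2 3.027 11.450 73.534
3 2.452 7.513 104.007
4 1.986 4.929 128.690
5 1.608 3.234 148.683
6 1.303 2.122 164.878
7 1.055 1.392 177.995
final: 177.995 4.274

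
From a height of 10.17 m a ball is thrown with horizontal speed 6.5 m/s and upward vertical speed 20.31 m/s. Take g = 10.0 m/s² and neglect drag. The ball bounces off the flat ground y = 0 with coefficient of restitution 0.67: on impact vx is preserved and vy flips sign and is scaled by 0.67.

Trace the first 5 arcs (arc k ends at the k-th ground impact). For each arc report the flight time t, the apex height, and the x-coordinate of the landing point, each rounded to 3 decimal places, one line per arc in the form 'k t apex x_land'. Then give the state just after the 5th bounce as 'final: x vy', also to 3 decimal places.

1 4.513 30.795 29.333
2 3.326 13.824 50.949
3 2.228 6.205 65.431
4 1.493 2.786 75.134
5 1.000 1.250 81.636
final: 81.636 3.351

Arc 1: start y=10.170, vy=20.310 → t=4.513, apex=30.795, x_land=29.333, impact vy=-24.817
  bounce: vy ← 0.67·24.817 = 16.628
Arc 2: start y=0.000, vy=16.628 → t=3.326, apex=13.824, x_land=50.949, impact vy=-16.628
  bounce: vy ← 0.67·16.628 = 11.140
Arc 3: start y=0.000, vy=11.140 → t=2.228, apex=6.205, x_land=65.431, impact vy=-11.140
  bounce: vy ← 0.67·11.140 = 7.464
Arc 4: start y=0.000, vy=7.464 → t=1.493, apex=2.786, x_land=75.134, impact vy=-7.464
  bounce: vy ← 0.67·7.464 = 5.001
Arc 5: start y=0.000, vy=5.001 → t=1.000, apex=1.250, x_land=81.636, impact vy=-5.001
  bounce: vy ← 0.67·5.001 = 3.351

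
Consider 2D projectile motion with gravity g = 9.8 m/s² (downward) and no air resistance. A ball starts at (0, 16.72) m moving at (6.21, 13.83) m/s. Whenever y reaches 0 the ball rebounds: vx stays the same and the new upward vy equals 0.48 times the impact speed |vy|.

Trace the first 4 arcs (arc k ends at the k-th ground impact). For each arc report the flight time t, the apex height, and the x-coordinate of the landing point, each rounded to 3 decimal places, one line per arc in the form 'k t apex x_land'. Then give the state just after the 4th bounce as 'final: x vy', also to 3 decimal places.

Arc 1: start y=16.720, vy=13.830 → t=3.736, apex=26.479, x_land=23.200, impact vy=-22.781
  bounce: vy ← 0.48·22.781 = 10.935
Arc 2: start y=0.000, vy=10.935 → t=2.232, apex=6.101, x_land=37.058, impact vy=-10.935
  bounce: vy ← 0.48·10.935 = 5.249
Arc 3: start y=0.000, vy=5.249 → t=1.071, apex=1.406, x_land=43.710, impact vy=-5.249
  bounce: vy ← 0.48·5.249 = 2.519
Arc 4: start y=0.000, vy=2.519 → t=0.514, apex=0.324, x_land=46.903, impact vy=-2.519
  bounce: vy ← 0.48·2.519 = 1.209

1 3.736 26.479 23.200
2 2.232 6.101 37.058
3 1.071 1.406 43.710
4 0.514 0.324 46.903
final: 46.903 1.209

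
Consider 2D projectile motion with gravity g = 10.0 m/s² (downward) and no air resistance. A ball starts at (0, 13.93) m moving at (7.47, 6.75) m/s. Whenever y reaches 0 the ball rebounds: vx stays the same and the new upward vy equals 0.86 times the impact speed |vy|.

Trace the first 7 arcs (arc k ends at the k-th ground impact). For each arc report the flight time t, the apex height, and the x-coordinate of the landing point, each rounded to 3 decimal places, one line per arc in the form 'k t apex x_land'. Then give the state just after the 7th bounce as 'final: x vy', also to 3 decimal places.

1 2.475 16.208 18.492
2 3.097 11.988 41.625
3 2.663 8.866 61.519
4 2.290 6.557 78.628
5 1.970 4.850 93.342
6 1.694 3.587 105.996
7 1.457 2.653 116.878
final: 116.878 6.264

Arc 1: start y=13.930, vy=6.750 → t=2.475, apex=16.208, x_land=18.492, impact vy=-18.005
  bounce: vy ← 0.86·18.005 = 15.484
Arc 2: start y=0.000, vy=15.484 → t=3.097, apex=11.988, x_land=41.625, impact vy=-15.484
  bounce: vy ← 0.86·15.484 = 13.316
Arc 3: start y=0.000, vy=13.316 → t=2.663, apex=8.866, x_land=61.519, impact vy=-13.316
  bounce: vy ← 0.86·13.316 = 11.452
Arc 4: start y=0.000, vy=11.452 → t=2.290, apex=6.557, x_land=78.628, impact vy=-11.452
  bounce: vy ← 0.86·11.452 = 9.849
Arc 5: start y=0.000, vy=9.849 → t=1.970, apex=4.850, x_land=93.342, impact vy=-9.849
  bounce: vy ← 0.86·9.849 = 8.470
Arc 6: start y=0.000, vy=8.470 → t=1.694, apex=3.587, x_land=105.996, impact vy=-8.470
  bounce: vy ← 0.86·8.470 = 7.284
Arc 7: start y=0.000, vy=7.284 → t=1.457, apex=2.653, x_land=116.878, impact vy=-7.284
  bounce: vy ← 0.86·7.284 = 6.264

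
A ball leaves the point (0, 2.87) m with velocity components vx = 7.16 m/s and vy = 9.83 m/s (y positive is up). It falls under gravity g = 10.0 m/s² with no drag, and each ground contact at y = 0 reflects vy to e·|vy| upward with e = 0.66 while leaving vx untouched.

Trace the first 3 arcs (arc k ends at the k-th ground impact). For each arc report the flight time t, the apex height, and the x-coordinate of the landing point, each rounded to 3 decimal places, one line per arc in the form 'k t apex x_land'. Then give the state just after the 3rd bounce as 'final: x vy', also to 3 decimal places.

1 2.224 7.701 15.924
2 1.638 3.355 27.654
3 1.081 1.461 35.396
final: 35.396 3.568

Arc 1: start y=2.870, vy=9.830 → t=2.224, apex=7.701, x_land=15.924, impact vy=-12.411
  bounce: vy ← 0.66·12.411 = 8.191
Arc 2: start y=0.000, vy=8.191 → t=1.638, apex=3.355, x_land=27.654, impact vy=-8.191
  bounce: vy ← 0.66·8.191 = 5.406
Arc 3: start y=0.000, vy=5.406 → t=1.081, apex=1.461, x_land=35.396, impact vy=-5.406
  bounce: vy ← 0.66·5.406 = 3.568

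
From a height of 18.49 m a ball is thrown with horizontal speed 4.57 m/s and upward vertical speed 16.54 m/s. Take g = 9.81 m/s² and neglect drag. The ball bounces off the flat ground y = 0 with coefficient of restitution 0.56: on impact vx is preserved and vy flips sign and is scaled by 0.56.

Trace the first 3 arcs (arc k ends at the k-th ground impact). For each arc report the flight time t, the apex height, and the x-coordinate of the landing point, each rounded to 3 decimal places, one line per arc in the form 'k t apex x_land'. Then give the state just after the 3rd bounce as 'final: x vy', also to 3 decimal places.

Arc 1: start y=18.490, vy=16.540 → t=4.257, apex=32.434, x_land=19.457, impact vy=-25.226
  bounce: vy ← 0.56·25.226 = 14.126
Arc 2: start y=0.000, vy=14.126 → t=2.880, apex=10.171, x_land=32.618, impact vy=-14.126
  bounce: vy ← 0.56·14.126 = 7.911
Arc 3: start y=0.000, vy=7.911 → t=1.613, apex=3.190, x_land=39.989, impact vy=-7.911
  bounce: vy ← 0.56·7.911 = 4.430

1 4.257 32.434 19.457
2 2.880 10.171 32.618
3 1.613 3.190 39.989
final: 39.989 4.430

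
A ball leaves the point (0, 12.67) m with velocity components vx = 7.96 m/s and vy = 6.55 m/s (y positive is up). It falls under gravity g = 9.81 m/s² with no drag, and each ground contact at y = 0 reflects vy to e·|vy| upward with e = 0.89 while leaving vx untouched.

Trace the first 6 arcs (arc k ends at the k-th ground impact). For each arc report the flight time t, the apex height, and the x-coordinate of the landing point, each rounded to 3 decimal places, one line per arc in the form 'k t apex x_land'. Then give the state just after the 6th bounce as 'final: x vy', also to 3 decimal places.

1 2.408 14.857 19.168
2 3.098 11.768 43.827
3 2.757 9.321 65.774
4 2.454 7.383 85.306
5 2.184 5.848 102.690
6 1.944 4.633 118.161
final: 118.161 8.485

Arc 1: start y=12.670, vy=6.550 → t=2.408, apex=14.857, x_land=19.168, impact vy=-17.073
  bounce: vy ← 0.89·17.073 = 15.195
Arc 2: start y=0.000, vy=15.195 → t=3.098, apex=11.768, x_land=43.827, impact vy=-15.195
  bounce: vy ← 0.89·15.195 = 13.524
Arc 3: start y=0.000, vy=13.524 → t=2.757, apex=9.321, x_land=65.774, impact vy=-13.524
  bounce: vy ← 0.89·13.524 = 12.036
Arc 4: start y=0.000, vy=12.036 → t=2.454, apex=7.383, x_land=85.306, impact vy=-12.036
  bounce: vy ← 0.89·12.036 = 10.712
Arc 5: start y=0.000, vy=10.712 → t=2.184, apex=5.848, x_land=102.690, impact vy=-10.712
  bounce: vy ← 0.89·10.712 = 9.534
Arc 6: start y=0.000, vy=9.534 → t=1.944, apex=4.633, x_land=118.161, impact vy=-9.534
  bounce: vy ← 0.89·9.534 = 8.485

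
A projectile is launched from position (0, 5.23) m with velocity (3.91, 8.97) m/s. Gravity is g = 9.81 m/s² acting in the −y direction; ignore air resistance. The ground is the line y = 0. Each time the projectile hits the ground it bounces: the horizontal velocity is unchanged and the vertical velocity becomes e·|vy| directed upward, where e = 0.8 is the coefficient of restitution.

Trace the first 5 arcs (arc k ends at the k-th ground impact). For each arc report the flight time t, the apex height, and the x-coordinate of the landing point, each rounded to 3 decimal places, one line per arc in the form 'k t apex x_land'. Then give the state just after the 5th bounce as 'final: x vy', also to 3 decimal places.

Arc 1: start y=5.230, vy=8.970 → t=2.294, apex=9.331, x_land=8.968, impact vy=-13.530
  bounce: vy ← 0.8·13.530 = 10.824
Arc 2: start y=0.000, vy=10.824 → t=2.207, apex=5.972, x_land=17.597, impact vy=-10.824
  bounce: vy ← 0.8·10.824 = 8.659
Arc 3: start y=0.000, vy=8.659 → t=1.765, apex=3.822, x_land=24.500, impact vy=-8.659
  bounce: vy ← 0.8·8.659 = 6.928
Arc 4: start y=0.000, vy=6.928 → t=1.412, apex=2.446, x_land=30.022, impact vy=-6.928
  bounce: vy ← 0.8·6.928 = 5.542
Arc 5: start y=0.000, vy=5.542 → t=1.130, apex=1.565, x_land=34.440, impact vy=-5.542
  bounce: vy ← 0.8·5.542 = 4.434

1 2.294 9.331 8.968
2 2.207 5.972 17.597
3 1.765 3.822 24.500
4 1.412 2.446 30.022
5 1.130 1.565 34.440
final: 34.440 4.434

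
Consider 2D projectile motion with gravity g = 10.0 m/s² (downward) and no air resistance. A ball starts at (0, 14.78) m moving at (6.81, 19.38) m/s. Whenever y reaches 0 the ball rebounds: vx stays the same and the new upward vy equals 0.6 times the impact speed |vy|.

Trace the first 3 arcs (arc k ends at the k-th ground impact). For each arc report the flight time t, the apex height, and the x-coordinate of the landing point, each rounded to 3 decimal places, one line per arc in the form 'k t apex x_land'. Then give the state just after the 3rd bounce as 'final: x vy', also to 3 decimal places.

Arc 1: start y=14.780, vy=19.380 → t=4.529, apex=33.559, x_land=30.841, impact vy=-25.907
  bounce: vy ← 0.6·25.907 = 15.544
Arc 2: start y=0.000, vy=15.544 → t=3.109, apex=12.081, x_land=52.012, impact vy=-15.544
  bounce: vy ← 0.6·15.544 = 9.327
Arc 3: start y=0.000, vy=9.327 → t=1.865, apex=4.349, x_land=64.715, impact vy=-9.327
  bounce: vy ← 0.6·9.327 = 5.596

1 4.529 33.559 30.841
2 3.109 12.081 52.012
3 1.865 4.349 64.715
final: 64.715 5.596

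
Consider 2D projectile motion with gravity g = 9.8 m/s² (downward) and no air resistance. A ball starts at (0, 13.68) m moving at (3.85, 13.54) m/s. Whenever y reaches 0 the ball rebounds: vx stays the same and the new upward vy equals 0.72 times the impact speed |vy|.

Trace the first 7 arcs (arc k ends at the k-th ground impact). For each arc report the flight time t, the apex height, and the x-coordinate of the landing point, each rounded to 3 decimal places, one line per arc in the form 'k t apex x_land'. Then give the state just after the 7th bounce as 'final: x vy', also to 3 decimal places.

Arc 1: start y=13.680, vy=13.540 → t=3.550, apex=23.034, x_land=13.667, impact vy=-21.248
  bounce: vy ← 0.72·21.248 = 15.298
Arc 2: start y=0.000, vy=15.298 → t=3.122, apex=11.941, x_land=25.687, impact vy=-15.298
  bounce: vy ← 0.72·15.298 = 11.015
Arc 3: start y=0.000, vy=11.015 → t=2.248, apex=6.190, x_land=34.341, impact vy=-11.015
  bounce: vy ← 0.72·11.015 = 7.931
Arc 4: start y=0.000, vy=7.931 → t=1.618, apex=3.209, x_land=40.572, impact vy=-7.931
  bounce: vy ← 0.72·7.931 = 5.710
Arc 5: start y=0.000, vy=5.710 → t=1.165, apex=1.663, x_land=45.059, impact vy=-5.710
  bounce: vy ← 0.72·5.710 = 4.111
Arc 6: start y=0.000, vy=4.111 → t=0.839, apex=0.862, x_land=48.289, impact vy=-4.111
  bounce: vy ← 0.72·4.111 = 2.960
Arc 7: start y=0.000, vy=2.960 → t=0.604, apex=0.447, x_land=50.615, impact vy=-2.960
  bounce: vy ← 0.72·2.960 = 2.131

1 3.550 23.034 13.667
2 3.122 11.941 25.687
3 2.248 6.190 34.341
4 1.618 3.209 40.572
5 1.165 1.663 45.059
6 0.839 0.862 48.289
7 0.604 0.447 50.615
final: 50.615 2.131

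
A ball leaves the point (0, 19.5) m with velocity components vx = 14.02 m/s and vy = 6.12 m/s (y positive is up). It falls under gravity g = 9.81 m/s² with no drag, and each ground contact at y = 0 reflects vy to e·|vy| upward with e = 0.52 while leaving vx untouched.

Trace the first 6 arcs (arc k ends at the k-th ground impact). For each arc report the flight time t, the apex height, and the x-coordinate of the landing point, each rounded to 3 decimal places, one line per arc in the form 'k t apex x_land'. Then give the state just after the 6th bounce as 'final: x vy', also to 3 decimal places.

Arc 1: start y=19.500, vy=6.120 → t=2.713, apex=21.409, x_land=38.037, impact vy=-20.495
  bounce: vy ← 0.52·20.495 = 10.657
Arc 2: start y=0.000, vy=10.657 → t=2.173, apex=5.789, x_land=68.499, impact vy=-10.657
  bounce: vy ← 0.52·10.657 = 5.542
Arc 3: start y=0.000, vy=5.542 → t=1.130, apex=1.565, x_land=84.339, impact vy=-5.542
  bounce: vy ← 0.52·5.542 = 2.882
Arc 4: start y=0.000, vy=2.882 → t=0.588, apex=0.423, x_land=92.576, impact vy=-2.882
  bounce: vy ← 0.52·2.882 = 1.499
Arc 5: start y=0.000, vy=1.499 → t=0.306, apex=0.114, x_land=96.859, impact vy=-1.499
  bounce: vy ← 0.52·1.499 = 0.779
Arc 6: start y=0.000, vy=0.779 → t=0.159, apex=0.031, x_land=99.087, impact vy=-0.779
  bounce: vy ← 0.52·0.779 = 0.405

1 2.713 21.409 38.037
2 2.173 5.789 68.499
3 1.130 1.565 84.339
4 0.588 0.423 92.576
5 0.306 0.114 96.859
6 0.159 0.031 99.087
final: 99.087 0.405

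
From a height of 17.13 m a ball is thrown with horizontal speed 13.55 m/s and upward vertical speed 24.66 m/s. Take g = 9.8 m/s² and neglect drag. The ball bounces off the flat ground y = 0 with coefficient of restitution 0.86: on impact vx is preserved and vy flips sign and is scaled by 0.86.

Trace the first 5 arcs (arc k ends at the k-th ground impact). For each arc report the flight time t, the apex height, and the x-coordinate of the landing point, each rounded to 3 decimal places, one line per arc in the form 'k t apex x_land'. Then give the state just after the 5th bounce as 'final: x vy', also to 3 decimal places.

1 5.651 48.156 76.575
2 5.392 35.616 149.637
3 4.637 26.342 212.471
4 3.988 19.482 266.509
5 3.430 14.409 312.981
final: 312.981 14.453

Arc 1: start y=17.130, vy=24.660 → t=5.651, apex=48.156, x_land=76.575, impact vy=-30.722
  bounce: vy ← 0.86·30.722 = 26.421
Arc 2: start y=0.000, vy=26.421 → t=5.392, apex=35.616, x_land=149.637, impact vy=-26.421
  bounce: vy ← 0.86·26.421 = 22.722
Arc 3: start y=0.000, vy=22.722 → t=4.637, apex=26.342, x_land=212.471, impact vy=-22.722
  bounce: vy ← 0.86·22.722 = 19.541
Arc 4: start y=0.000, vy=19.541 → t=3.988, apex=19.482, x_land=266.509, impact vy=-19.541
  bounce: vy ← 0.86·19.541 = 16.805
Arc 5: start y=0.000, vy=16.805 → t=3.430, apex=14.409, x_land=312.981, impact vy=-16.805
  bounce: vy ← 0.86·16.805 = 14.453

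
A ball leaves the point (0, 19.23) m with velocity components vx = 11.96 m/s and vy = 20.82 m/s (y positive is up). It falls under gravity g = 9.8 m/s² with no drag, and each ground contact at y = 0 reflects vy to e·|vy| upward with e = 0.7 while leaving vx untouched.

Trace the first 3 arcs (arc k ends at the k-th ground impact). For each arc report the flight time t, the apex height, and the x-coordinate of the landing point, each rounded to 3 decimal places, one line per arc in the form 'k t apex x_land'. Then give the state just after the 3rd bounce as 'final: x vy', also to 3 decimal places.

1 5.029 41.346 60.150
2 4.067 20.260 108.789
3 2.847 9.927 142.835
final: 142.835 9.764

Arc 1: start y=19.230, vy=20.820 → t=5.029, apex=41.346, x_land=60.150, impact vy=-28.467
  bounce: vy ← 0.7·28.467 = 19.927
Arc 2: start y=0.000, vy=19.927 → t=4.067, apex=20.260, x_land=108.789, impact vy=-19.927
  bounce: vy ← 0.7·19.927 = 13.949
Arc 3: start y=0.000, vy=13.949 → t=2.847, apex=9.927, x_land=142.835, impact vy=-13.949
  bounce: vy ← 0.7·13.949 = 9.764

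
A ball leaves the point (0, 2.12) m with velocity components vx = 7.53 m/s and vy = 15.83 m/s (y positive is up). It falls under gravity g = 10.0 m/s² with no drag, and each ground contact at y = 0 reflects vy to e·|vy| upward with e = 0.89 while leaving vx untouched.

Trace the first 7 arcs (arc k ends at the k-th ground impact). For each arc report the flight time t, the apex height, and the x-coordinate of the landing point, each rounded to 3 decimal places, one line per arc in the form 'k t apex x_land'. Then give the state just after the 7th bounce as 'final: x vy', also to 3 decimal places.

1 3.295 14.649 24.809
2 3.047 11.604 47.752
3 2.712 9.191 68.170
4 2.413 7.281 86.343
5 2.148 5.767 102.517
6 1.912 4.568 116.911
7 1.701 3.618 129.723
final: 129.723 7.571

Arc 1: start y=2.120, vy=15.830 → t=3.295, apex=14.649, x_land=24.809, impact vy=-17.117
  bounce: vy ← 0.89·17.117 = 15.234
Arc 2: start y=0.000, vy=15.234 → t=3.047, apex=11.604, x_land=47.752, impact vy=-15.234
  bounce: vy ← 0.89·15.234 = 13.558
Arc 3: start y=0.000, vy=13.558 → t=2.712, apex=9.191, x_land=68.170, impact vy=-13.558
  bounce: vy ← 0.89·13.558 = 12.067
Arc 4: start y=0.000, vy=12.067 → t=2.413, apex=7.281, x_land=86.343, impact vy=-12.067
  bounce: vy ← 0.89·12.067 = 10.740
Arc 5: start y=0.000, vy=10.740 → t=2.148, apex=5.767, x_land=102.517, impact vy=-10.740
  bounce: vy ← 0.89·10.740 = 9.558
Arc 6: start y=0.000, vy=9.558 → t=1.912, apex=4.568, x_land=116.911, impact vy=-9.558
  bounce: vy ← 0.89·9.558 = 8.507
Arc 7: start y=0.000, vy=8.507 → t=1.701, apex=3.618, x_land=129.723, impact vy=-8.507
  bounce: vy ← 0.89·8.507 = 7.571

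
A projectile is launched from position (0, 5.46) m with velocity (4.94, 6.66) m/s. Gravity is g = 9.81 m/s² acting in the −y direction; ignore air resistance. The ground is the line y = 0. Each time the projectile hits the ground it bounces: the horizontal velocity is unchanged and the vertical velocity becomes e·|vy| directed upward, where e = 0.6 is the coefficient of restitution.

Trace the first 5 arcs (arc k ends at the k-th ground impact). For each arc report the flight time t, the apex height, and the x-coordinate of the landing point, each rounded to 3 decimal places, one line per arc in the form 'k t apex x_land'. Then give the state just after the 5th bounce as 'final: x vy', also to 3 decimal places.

Arc 1: start y=5.460, vy=6.660 → t=1.934, apex=7.721, x_land=9.552, impact vy=-12.308
  bounce: vy ← 0.6·12.308 = 7.385
Arc 2: start y=0.000, vy=7.385 → t=1.506, apex=2.779, x_land=16.989, impact vy=-7.385
  bounce: vy ← 0.6·7.385 = 4.431
Arc 3: start y=0.000, vy=4.431 → t=0.903, apex=1.001, x_land=21.451, impact vy=-4.431
  bounce: vy ← 0.6·4.431 = 2.658
Arc 4: start y=0.000, vy=2.658 → t=0.542, apex=0.360, x_land=24.129, impact vy=-2.658
  bounce: vy ← 0.6·2.658 = 1.595
Arc 5: start y=0.000, vy=1.595 → t=0.325, apex=0.130, x_land=25.735, impact vy=-1.595
  bounce: vy ← 0.6·1.595 = 0.957

1 1.934 7.721 9.552
2 1.506 2.779 16.989
3 0.903 1.001 21.451
4 0.542 0.360 24.129
5 0.325 0.130 25.735
final: 25.735 0.957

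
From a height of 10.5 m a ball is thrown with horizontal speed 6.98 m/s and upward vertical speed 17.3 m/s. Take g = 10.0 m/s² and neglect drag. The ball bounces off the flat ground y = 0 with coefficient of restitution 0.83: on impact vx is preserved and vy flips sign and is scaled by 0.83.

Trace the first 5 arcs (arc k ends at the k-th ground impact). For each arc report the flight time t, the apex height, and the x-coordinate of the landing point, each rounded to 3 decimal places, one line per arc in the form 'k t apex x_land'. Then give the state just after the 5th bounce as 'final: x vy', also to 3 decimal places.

Arc 1: start y=10.500, vy=17.300 → t=3.987, apex=25.465, x_land=27.827, impact vy=-22.567
  bounce: vy ← 0.83·22.567 = 18.731
Arc 2: start y=0.000, vy=18.731 → t=3.746, apex=17.542, x_land=53.976, impact vy=-18.731
  bounce: vy ← 0.83·18.731 = 15.547
Arc 3: start y=0.000, vy=15.547 → t=3.109, apex=12.085, x_land=75.679, impact vy=-15.547
  bounce: vy ← 0.83·15.547 = 12.904
Arc 4: start y=0.000, vy=12.904 → t=2.581, apex=8.325, x_land=93.693, impact vy=-12.904
  bounce: vy ← 0.83·12.904 = 10.710
Arc 5: start y=0.000, vy=10.710 → t=2.142, apex=5.735, x_land=108.644, impact vy=-10.710
  bounce: vy ← 0.83·10.710 = 8.889

1 3.987 25.465 27.827
2 3.746 17.542 53.976
3 3.109 12.085 75.679
4 2.581 8.325 93.693
5 2.142 5.735 108.644
final: 108.644 8.889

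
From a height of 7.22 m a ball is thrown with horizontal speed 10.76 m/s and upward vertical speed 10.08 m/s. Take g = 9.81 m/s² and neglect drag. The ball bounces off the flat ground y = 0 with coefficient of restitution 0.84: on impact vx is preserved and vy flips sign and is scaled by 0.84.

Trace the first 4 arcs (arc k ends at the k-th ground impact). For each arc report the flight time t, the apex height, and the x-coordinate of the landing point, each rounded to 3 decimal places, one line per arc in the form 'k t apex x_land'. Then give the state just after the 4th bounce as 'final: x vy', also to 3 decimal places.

1 2.617 12.399 28.163
2 2.671 8.749 56.904
3 2.244 6.173 81.045
4 1.885 4.356 101.325
final: 101.325 7.765

Arc 1: start y=7.220, vy=10.080 → t=2.617, apex=12.399, x_land=28.163, impact vy=-15.597
  bounce: vy ← 0.84·15.597 = 13.101
Arc 2: start y=0.000, vy=13.101 → t=2.671, apex=8.749, x_land=56.904, impact vy=-13.101
  bounce: vy ← 0.84·13.101 = 11.005
Arc 3: start y=0.000, vy=11.005 → t=2.244, apex=6.173, x_land=81.045, impact vy=-11.005
  bounce: vy ← 0.84·11.005 = 9.244
Arc 4: start y=0.000, vy=9.244 → t=1.885, apex=4.356, x_land=101.325, impact vy=-9.244
  bounce: vy ← 0.84·9.244 = 7.765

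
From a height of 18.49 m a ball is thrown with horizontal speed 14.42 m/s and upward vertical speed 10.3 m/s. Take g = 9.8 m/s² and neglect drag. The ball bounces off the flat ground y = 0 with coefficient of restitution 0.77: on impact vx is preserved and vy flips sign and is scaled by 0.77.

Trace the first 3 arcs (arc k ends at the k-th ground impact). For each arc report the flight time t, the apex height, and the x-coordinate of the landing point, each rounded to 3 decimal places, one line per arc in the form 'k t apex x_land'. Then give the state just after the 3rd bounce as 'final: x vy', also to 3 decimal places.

1 3.260 23.903 47.004
2 3.401 14.172 96.051
3 2.619 8.403 133.817
final: 133.817 9.882

Arc 1: start y=18.490, vy=10.300 → t=3.260, apex=23.903, x_land=47.004, impact vy=-21.645
  bounce: vy ← 0.77·21.645 = 16.666
Arc 2: start y=0.000, vy=16.666 → t=3.401, apex=14.172, x_land=96.051, impact vy=-16.666
  bounce: vy ← 0.77·16.666 = 12.833
Arc 3: start y=0.000, vy=12.833 → t=2.619, apex=8.403, x_land=133.817, impact vy=-12.833
  bounce: vy ← 0.77·12.833 = 9.882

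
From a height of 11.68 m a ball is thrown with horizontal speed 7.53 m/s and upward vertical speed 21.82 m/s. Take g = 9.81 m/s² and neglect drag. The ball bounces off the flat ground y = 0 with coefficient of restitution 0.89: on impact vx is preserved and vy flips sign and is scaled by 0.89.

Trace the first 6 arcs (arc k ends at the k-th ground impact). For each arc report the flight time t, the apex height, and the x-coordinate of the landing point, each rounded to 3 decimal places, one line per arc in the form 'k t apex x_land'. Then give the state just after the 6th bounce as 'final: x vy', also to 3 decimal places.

Arc 1: start y=11.680, vy=21.820 → t=4.931, apex=35.947, x_land=37.133, impact vy=-26.557
  bounce: vy ← 0.89·26.557 = 23.636
Arc 2: start y=0.000, vy=23.636 → t=4.819, apex=28.473, x_land=73.418, impact vy=-23.636
  bounce: vy ← 0.89·23.636 = 21.036
Arc 3: start y=0.000, vy=21.036 → t=4.289, apex=22.554, x_land=105.712, impact vy=-21.036
  bounce: vy ← 0.89·21.036 = 18.722
Arc 4: start y=0.000, vy=18.722 → t=3.817, apex=17.865, x_land=134.453, impact vy=-18.722
  bounce: vy ← 0.89·18.722 = 16.662
Arc 5: start y=0.000, vy=16.662 → t=3.397, apex=14.151, x_land=160.033, impact vy=-16.662
  bounce: vy ← 0.89·16.662 = 14.830
Arc 6: start y=0.000, vy=14.830 → t=3.023, apex=11.209, x_land=182.798, impact vy=-14.830
  bounce: vy ← 0.89·14.830 = 13.198

1 4.931 35.947 37.133
2 4.819 28.473 73.418
3 4.289 22.554 105.712
4 3.817 17.865 134.453
5 3.397 14.151 160.033
6 3.023 11.209 182.798
final: 182.798 13.198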